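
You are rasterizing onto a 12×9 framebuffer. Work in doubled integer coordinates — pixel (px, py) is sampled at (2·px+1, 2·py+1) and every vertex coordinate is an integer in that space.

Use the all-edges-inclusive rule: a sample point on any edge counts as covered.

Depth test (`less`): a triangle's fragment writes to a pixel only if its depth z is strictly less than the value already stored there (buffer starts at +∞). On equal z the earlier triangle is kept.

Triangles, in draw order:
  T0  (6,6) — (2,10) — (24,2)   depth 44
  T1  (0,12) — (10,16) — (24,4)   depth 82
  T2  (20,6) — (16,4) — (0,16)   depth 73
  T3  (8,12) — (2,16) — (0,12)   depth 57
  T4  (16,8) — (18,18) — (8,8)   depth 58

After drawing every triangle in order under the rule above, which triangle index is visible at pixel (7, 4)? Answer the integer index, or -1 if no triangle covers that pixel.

T0:
  2·area = 56  (B↔C swapped to make it positive)
  edge (6, 6)→(24, 2): d=(18,-4) inclusive
  edge (24, 2)→(2, 10): d=(-22,8) inclusive
  edge (2, 10)→(6, 6): d=(4,-4) inclusive
    (5,0)@(11, 1): e=[-70,126,0] → ·  [on edge]
    (4,1)@(9, 3): e=[-42,98,0] → ·  [on edge]
    (10,1)@(21, 3): e=[6,2,48] → █
    (11,1)@(23, 3): e=[14,-14,56] → ·
    (3,2)@(7, 5): e=[-14,70,0] → ·  [on edge]
    (5,2)@(11, 5): e=[2,38,16] → █
    (6,2)@(13, 5): e=[10,22,24] → █
    (7,2)@(15, 5): e=[18,6,32] → █
    (8,2)@(17, 5): e=[26,-10,40] → ·
    (10,2)@(21, 5): e=[42,-42,56] → ·
    (2,3)@(5, 7): e=[14,42,0] → █  [on edge]
    (3,3)@(7, 7): e=[22,26,8] → █
    (1,4)@(3, 9): e=[42,14,0] → █  [on edge]
    (0,5)@(1, 11): e=[70,-14,0] → ·  [on edge]
  covered (8 px):
    · · · · · · · · · · · ·
    · · · · · · · · · · █ ·
    · · · · · █ █ █ · · · ·
    · · █ █ █ · · · · · · ·
    · █ · · · · · · · · · ·
    · · · · · · · · · · · ·
    · · · · · · · · · · · ·
    · · · · · · · · · · · ·
    · · · · · · · · · · · ·
T1:
  2·area = 176  (B↔C swapped to make it positive)
  edge (0, 12)→(24, 4): d=(24,-8) inclusive
  edge (24, 4)→(10, 16): d=(-14,12) inclusive
  edge (10, 16)→(0, 12): d=(-10,-4) inclusive
    (10,2)@(21, 5): e=[0,22,154] → █  [on edge]
    (11,2)@(23, 5): e=[16,-2,162] → ·
    (7,3)@(15, 7): e=[0,66,110] → █  [on edge]
    (8,3)@(17, 7): e=[16,42,118] → █
    (9,3)@(19, 7): e=[32,18,126] → █
    (10,3)@(21, 7): e=[48,-6,134] → ·
    (4,4)@(9, 9): e=[0,110,66] → █  [on edge]
    (5,4)@(11, 9): e=[16,86,74] → █
    (6,4)@(13, 9): e=[32,62,82] → █
    (9,4)@(19, 9): e=[80,-10,106] → ·
    (1,5)@(3, 11): e=[0,154,22] → █  [on edge]
    (2,5)@(5, 11): e=[16,130,30] → █
  covered (24 px):
    · · · · · · · · · · · ·
    · · · · · · · · · · · ·
    · · · · · · · · · · █ ·
    · · · · · · · █ █ █ · ·
    · · · · █ █ █ █ █ · · ·
    · █ █ █ █ █ █ █ · · · ·
    · █ █ █ █ █ █ · · · · ·
    · · · · █ █ · · · · · ·
    · · · · · · · · · · · ·
T2:
  2·area = 80  (B↔C swapped to make it positive)
  edge (20, 6)→(0, 16): d=(-20,10) inclusive
  edge (0, 16)→(16, 4): d=(16,-12) inclusive
  edge (16, 4)→(20, 6): d=(4,2) inclusive
    (7,2)@(15, 5): e=[70,4,6] → █
    (8,2)@(17, 5): e=[50,28,2] → █
    (9,2)@(19, 5): e=[30,52,-2] → ·
    (6,3)@(13, 7): e=[50,12,18] → █
    (9,3)@(19, 7): e=[-10,84,6] → ·
    (5,4)@(11, 9): e=[30,20,30] → █
    (7,4)@(15, 9): e=[-10,68,22] → ·
    (8,4)@(17, 9): e=[-30,92,18] → ·
    (3,5)@(7, 11): e=[30,4,46] → █
    (4,5)@(9, 11): e=[10,28,42] → █
    (5,5)@(11, 11): e=[-10,52,38] → ·
    (6,5)@(13, 11): e=[-30,76,34] → ·
  covered (10 px):
    · · · · · · · · · · · ·
    · · · · · · · · · · · ·
    · · · · · · · █ █ · · ·
    · · · · · · █ █ █ · · ·
    · · · · · █ █ · · · · ·
    · · · █ █ · · · · · · ·
    · · █ · · · · · · · · ·
    · · · · · · · · · · · ·
    · · · · · · · · · · · ·
T3:
  2·area = 32
  edge (8, 12)→(2, 16): d=(-6,4) inclusive
  edge (2, 16)→(0, 12): d=(-2,-4) inclusive
  edge (0, 12)→(8, 12): d=(8,0) inclusive
    (0,6)@(1, 13): e=[22,2,8] → █
    (1,6)@(3, 13): e=[14,10,8] → █
    (2,6)@(5, 13): e=[6,18,8] → █
    (3,6)@(7, 13): e=[-2,26,8] → ·
    (0,7)@(1, 15): e=[10,-2,24] → ·
    (1,7)@(3, 15): e=[2,6,24] → █
    (2,7)@(5, 15): e=[-6,14,24] → ·
    (1,8)@(3, 17): e=[-10,2,40] → ·
  covered (4 px):
    · · · · · · · · · · · ·
    · · · · · · · · · · · ·
    · · · · · · · · · · · ·
    · · · · · · · · · · · ·
    · · · · · · · · · · · ·
    · · · · · · · · · · · ·
    █ █ █ · · · · · · · · ·
    · █ · · · · · · · · · ·
    · · · · · · · · · · · ·
T4:
  2·area = 80
  edge (16, 8)→(18, 18): d=(2,10) inclusive
  edge (18, 18)→(8, 8): d=(-10,-10) inclusive
  edge (8, 8)→(16, 8): d=(8,0) inclusive
    (0,0)@(1, 1): e=[136,0,-56] → ·  [on edge]
    (1,1)@(3, 3): e=[120,0,-40] → ·  [on edge]
    (7,1)@(15, 3): e=[0,120,-40] → ·  [on edge]
    (2,2)@(5, 5): e=[104,0,-24] → ·  [on edge]
    (3,3)@(7, 7): e=[88,0,-8] → ·  [on edge]
    (4,4)@(9, 9): e=[72,0,8] → █  [on edge]
    (5,4)@(11, 9): e=[52,20,8] → █
    (6,4)@(13, 9): e=[32,40,8] → █
    (7,4)@(15, 9): e=[12,60,8] → █
    (8,4)@(17, 9): e=[-8,80,8] → ·
    (4,5)@(9, 11): e=[76,-20,24] → ·
    (5,5)@(11, 11): e=[56,0,24] → █  [on edge]
    (6,6)@(13, 13): e=[40,0,40] → █  [on edge]
    (8,6)@(17, 13): e=[0,40,40] → █  [on edge]
    (7,7)@(15, 15): e=[24,0,56] → █  [on edge]
    (8,8)@(17, 17): e=[8,0,72] → █  [on edge]
  covered (13 px):
    · · · · · · · · · · · ·
    · · · · · · · · · · · ·
    · · · · · · · · · · · ·
    · · · · · · · · · · · ·
    · · · · █ █ █ █ · · · ·
    · · · · · █ █ █ · · · ·
    · · · · · · █ █ █ · · ·
    · · · · · · · █ █ · · ·
    · · · · · · · · █ · · ·

Z-buffer (winner per pixel, '.' = empty):
  . . . . . . . . . . . .
  . . . . . . . . . . 0 .
  . . . . . 0 0 0 2 . 1 .
  . . 0 0 0 . 2 2 2 1 . .
  . 0 . . 4 4 4 4 1 . . .
  . 1 1 2 2 4 4 4 . . . .
  3 3 3 1 1 1 4 4 4 . . .
  . 3 . . 1 1 . 4 4 . . .
  . . . . . . . . 4 . . .

Final: 4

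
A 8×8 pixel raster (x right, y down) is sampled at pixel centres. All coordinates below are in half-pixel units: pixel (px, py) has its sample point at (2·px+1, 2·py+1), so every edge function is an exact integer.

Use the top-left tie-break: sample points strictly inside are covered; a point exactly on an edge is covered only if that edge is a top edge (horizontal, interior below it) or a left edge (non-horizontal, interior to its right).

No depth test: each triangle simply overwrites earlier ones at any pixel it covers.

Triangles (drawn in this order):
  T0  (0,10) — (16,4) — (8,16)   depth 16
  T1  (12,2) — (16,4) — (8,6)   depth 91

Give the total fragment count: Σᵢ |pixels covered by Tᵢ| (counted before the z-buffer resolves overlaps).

T0:
  2·area = 144
  edge (0, 10)→(16, 4): d=(16,-6) top-left  bias=+0
  edge (16, 4)→(8, 16): d=(-8,12) right/bottom  bias=-1
  edge (8, 16)→(0, 10): d=(-8,-6) top-left  bias=+0
    (7,2)@(15, 5): e=[10,4,130] → █
    (4,3)@(9, 7): e=[6,60,78] → █
    (5,3)@(11, 7): e=[18,36,90] → █
    (6,3)@(13, 7): e=[30,12,102] → █
    (7,3)@(15, 7): e=[42,-12,114] → ·
    (1,4)@(3, 9): e=[2,116,26] → █
    (2,4)@(5, 9): e=[14,92,38] → █
    (3,4)@(7, 9): e=[26,68,50] → █
    (6,4)@(13, 9): e=[62,-4,86] → ·
    (1,5)@(3, 11): e=[34,100,10] → █
    (6,5)@(13, 11): e=[94,-20,70] → ·
    (1,6)@(3, 13): e=[66,84,-6] → ·
  covered (18 px):
    · · · · · · · ·
    · · · · · · · ·
    · · · · · · · █
    · · · · █ █ █ ·
    · █ █ █ █ █ · ·
    · █ █ █ █ █ · ·
    · · █ █ █ · · ·
    · · · █ · · · ·
T1:
  2·area = 24
  edge (12, 2)→(16, 4): d=(4,2) right/bottom  bias=-1
  edge (16, 4)→(8, 6): d=(-8,2) right/bottom  bias=-1
  edge (8, 6)→(12, 2): d=(4,-4) top-left  bias=+0
    (6,0)@(13, 1): e=[-6,30,0] → ·  [on edge]
    (5,1)@(11, 3): e=[6,18,0] → █  [on edge]
    (6,1)@(13, 3): e=[2,14,8] → █
    (7,1)@(15, 3): e=[-2,10,16] → ·
    (4,2)@(9, 5): e=[18,6,0] → █  [on edge]
    (6,2)@(13, 5): e=[10,-2,16] → ·
    (3,3)@(7, 7): e=[30,-6,0] → ·  [on edge]
    (4,3)@(9, 7): e=[26,-10,8] → ·
    (5,3)@(11, 7): e=[22,-14,16] → ·
    (2,4)@(5, 9): e=[42,-18,0] → ·  [on edge]
    (1,5)@(3, 11): e=[54,-30,0] → ·  [on edge]
    (0,6)@(1, 13): e=[66,-42,0] → ·  [on edge]
  covered (4 px):
    · · · · · · · ·
    · · · · · █ █ ·
    · · · · █ █ · ·
    · · · · · · · ·
    · · · · · · · ·
    · · · · · · · ·
    · · · · · · · ·
    · · · · · · · ·

Answer: 22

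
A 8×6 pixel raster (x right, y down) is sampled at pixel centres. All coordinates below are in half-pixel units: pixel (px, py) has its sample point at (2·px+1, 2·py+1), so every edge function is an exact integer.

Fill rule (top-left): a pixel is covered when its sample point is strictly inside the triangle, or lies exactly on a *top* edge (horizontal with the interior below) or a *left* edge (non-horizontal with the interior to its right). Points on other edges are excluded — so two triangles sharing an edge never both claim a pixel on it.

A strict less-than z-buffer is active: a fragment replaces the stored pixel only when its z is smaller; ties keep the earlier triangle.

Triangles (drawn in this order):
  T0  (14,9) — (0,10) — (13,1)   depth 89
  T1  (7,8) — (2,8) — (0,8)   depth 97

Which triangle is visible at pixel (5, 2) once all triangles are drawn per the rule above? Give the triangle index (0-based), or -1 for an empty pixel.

T0:
  2·area = 113
  edge (14, 9)→(0, 10): d=(-14,1) right/bottom  bias=-1
  edge (0, 10)→(13, 1): d=(13,-9) top-left  bias=+0
  edge (13, 1)→(14, 9): d=(1,8) right/bottom  bias=-1
    (6,0)@(13, 1): e=[113,0,0] → ·  [on edge]
    (5,1)@(11, 3): e=[87,8,18] → #
    (6,1)@(13, 3): e=[85,26,2] → #
    (7,1)@(15, 3): e=[83,44,-14] → ·
    (4,2)@(9, 5): e=[61,16,36] → #
    (7,2)@(15, 5): e=[55,70,-12] → ·
    (2,3)@(5, 7): e=[37,6,70] → #
    (3,3)@(7, 7): e=[35,24,54] → #
    (7,3)@(15, 7): e=[27,96,-10] → ·
    (1,4)@(3, 9): e=[11,14,88] → #
    (7,4)@(15, 9): e=[-1,122,-8] → ·
    (1,5)@(3, 11): e=[-17,40,90] → ·
  covered (16 px):
    · · · · · · · ·
    · · · · · # # ·
    · · · · # # # ·
    · · # # # # # ·
    · # # # # # # ·
    · · · · · · · ·
T1:
  degenerate (2·area = 0) — covers nothing

Z-buffer (winner per pixel, '.' = empty):
  . . . . . . . .
  . . . . . 0 0 .
  . . . . 0 0 0 .
  . . 0 0 0 0 0 .
  . 0 0 0 0 0 0 .
  . . . . . . . .

Result: 0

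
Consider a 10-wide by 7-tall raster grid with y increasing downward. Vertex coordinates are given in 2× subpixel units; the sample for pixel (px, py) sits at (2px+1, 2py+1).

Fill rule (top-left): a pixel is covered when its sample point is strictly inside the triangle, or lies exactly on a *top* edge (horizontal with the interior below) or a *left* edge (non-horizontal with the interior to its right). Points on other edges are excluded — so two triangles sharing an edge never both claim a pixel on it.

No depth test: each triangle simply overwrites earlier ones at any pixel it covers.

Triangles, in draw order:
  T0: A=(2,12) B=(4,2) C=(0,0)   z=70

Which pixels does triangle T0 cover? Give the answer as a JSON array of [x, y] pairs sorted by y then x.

T0:
  2·area = 44  (B↔C swapped to make it positive)
  edge (2, 12)→(0, 0): d=(-2,-12) top-left  bias=+0
  edge (0, 0)→(4, 2): d=(4,2) right/bottom  bias=-1
  edge (4, 2)→(2, 12): d=(-2,10) right/bottom  bias=-1
    (0,0)@(1, 1): e=[10,2,32] → X
    (1,0)@(3, 1): e=[34,-2,12] → .
    (0,1)@(1, 3): e=[6,10,28] → X
    (1,1)@(3, 3): e=[30,6,8] → X
    (2,1)@(5, 3): e=[54,2,-12] → .
    (0,2)@(1, 5): e=[2,18,24] → X
    (2,2)@(5, 5): e=[50,10,-16] → .
    (0,3)@(1, 7): e=[-2,26,20] → .
    (1,3)@(3, 7): e=[22,22,0] → .  [on edge]
  covered (5 px):
    X . . . . . . . . .
    X X . . . . . . . .
    X X . . . . . . . .
    . . . . . . . . . .
    . . . . . . . . . .
    . . . . . . . . . .
    . . . . . . . . . .

Result: [[0,0],[0,1],[1,1],[0,2],[1,2]]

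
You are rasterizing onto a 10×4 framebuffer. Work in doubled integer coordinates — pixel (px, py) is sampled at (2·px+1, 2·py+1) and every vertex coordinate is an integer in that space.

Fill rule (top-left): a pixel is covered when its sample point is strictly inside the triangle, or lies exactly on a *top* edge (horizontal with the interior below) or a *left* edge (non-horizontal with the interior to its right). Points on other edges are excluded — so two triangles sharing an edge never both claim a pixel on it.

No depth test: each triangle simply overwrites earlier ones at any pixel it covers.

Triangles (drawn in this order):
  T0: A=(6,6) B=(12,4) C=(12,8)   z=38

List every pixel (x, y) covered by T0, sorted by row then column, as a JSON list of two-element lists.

T0:
  2·area = 24
  edge (6, 6)→(12, 4): d=(6,-2) top-left  bias=+0
  edge (12, 4)→(12, 8): d=(0,4) right/bottom  bias=-1
  edge (12, 8)→(6, 6): d=(-6,-2) top-left  bias=+0
    (7,1)@(15, 3): e=[0,-12,36] → ·  [on edge]
    (1,2)@(3, 5): e=[-12,36,0] → ·  [on edge]
    (4,2)@(9, 5): e=[0,12,12] → █  [on edge]
    (5,2)@(11, 5): e=[4,4,16] → █
    (6,2)@(13, 5): e=[8,-4,20] → ·
    (1,3)@(3, 7): e=[0,36,-12] → ·  [on edge]
    (4,3)@(9, 7): e=[12,12,0] → █  [on edge]
    (6,3)@(13, 7): e=[20,-4,8] → ·
  covered (4 px):
    · · · · · · · · · ·
    · · · · · · · · · ·
    · · · · █ █ · · · ·
    · · · · █ █ · · · ·

Answer: [[4,2],[5,2],[4,3],[5,3]]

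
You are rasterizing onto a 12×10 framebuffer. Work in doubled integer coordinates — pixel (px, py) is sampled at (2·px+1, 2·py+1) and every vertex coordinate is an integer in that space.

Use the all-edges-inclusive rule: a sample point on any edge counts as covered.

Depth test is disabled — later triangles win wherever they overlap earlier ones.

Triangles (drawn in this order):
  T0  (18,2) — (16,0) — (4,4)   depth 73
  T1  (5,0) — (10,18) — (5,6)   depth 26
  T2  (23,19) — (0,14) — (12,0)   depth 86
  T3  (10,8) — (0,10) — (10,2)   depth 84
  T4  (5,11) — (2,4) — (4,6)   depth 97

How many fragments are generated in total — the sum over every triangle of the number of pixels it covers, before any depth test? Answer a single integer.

T0:
  2·area = 32  (B↔C swapped to make it positive)
  edge (18, 2)→(4, 4): d=(-14,2) inclusive
  edge (4, 4)→(16, 0): d=(12,-4) inclusive
  edge (16, 0)→(18, 2): d=(2,2) inclusive
    (6,0)@(13, 1): e=[24,0,8] → X  [on edge]
    (7,0)@(15, 1): e=[20,8,4] → X
    (8,0)@(17, 1): e=[16,16,0] → X  [on edge]
    (9,0)@(19, 1): e=[12,24,-4] → .
    (3,1)@(7, 3): e=[8,0,24] → X  [on edge]
    (4,1)@(9, 3): e=[4,8,20] → X
    (5,1)@(11, 3): e=[0,16,16] → X  [on edge]
    (6,1)@(13, 3): e=[-4,24,12] → .
    (7,1)@(15, 3): e=[-8,32,8] → .
    (8,1)@(17, 3): e=[-12,40,4] → .
    (9,1)@(19, 3): e=[-16,48,0] → .  [on edge]
    (0,2)@(1, 5): e=[-8,0,40] → .  [on edge]
    (10,2)@(21, 5): e=[-48,80,0] → .  [on edge]
    (11,3)@(23, 7): e=[-80,112,0] → .  [on edge]
  covered (6 px):
    . . . . . . X X X . . .
    . . . X X X . . . . . .
    . . . . . . . . . . . .
    . . . . . . . . . . . .
    . . . . . . . . . . . .
    . . . . . . . . . . . .
    . . . . . . . . . . . .
    . . . . . . . . . . . .
    . . . . . . . . . . . .
    . . . . . . . . . . . .
T1:
  2·area = 30
  edge (5, 0)→(10, 18): d=(5,18) inclusive
  edge (10, 18)→(5, 6): d=(-5,-12) inclusive
  edge (5, 6)→(5, 0): d=(0,-6) inclusive
    (2,0)@(5, 1): e=[5,25,0] → X  [on edge]
    (3,0)@(7, 1): e=[-31,49,12] → .
    (2,1)@(5, 3): e=[15,15,0] → X  [on edge]
    (3,1)@(7, 3): e=[-21,39,12] → .
    (2,2)@(5, 5): e=[25,5,0] → X  [on edge]
    (3,2)@(7, 5): e=[-11,29,12] → .
    (2,3)@(5, 7): e=[35,-5,0] → .  [on edge]
    (2,4)@(5, 9): e=[45,-15,0] → .  [on edge]
    (3,4)@(7, 9): e=[9,9,12] → X
    (4,4)@(9, 9): e=[-27,33,24] → .
    (2,5)@(5, 11): e=[55,-25,0] → .  [on edge]
    (3,5)@(7, 11): e=[19,-1,12] → .
    (2,6)@(5, 13): e=[65,-35,0] → .  [on edge]
    (2,7)@(5, 15): e=[75,-45,0] → .  [on edge]
    (2,8)@(5, 17): e=[85,-55,0] → .  [on edge]
    (2,9)@(5, 19): e=[95,-65,0] → .  [on edge]
  covered (5 px):
    . . X . . . . . . . . .
    . . X . . . . . . . . .
    . . X . . . . . . . . .
    . . . . . . . . . . . .
    . . . X . . . . . . . .
    . . . . . . . . . . . .
    . . . . . . . . . . . .
    . . . . X . . . . . . .
    . . . . . . . . . . . .
    . . . . . . . . . . . .
T2:
  2·area = 382
  edge (23, 19)→(0, 14): d=(-23,-5) inclusive
  edge (0, 14)→(12, 0): d=(12,-14) inclusive
  edge (12, 0)→(23, 19): d=(11,19) inclusive
    (5,1)@(11, 3): e=[308,22,52] → X
    (6,1)@(13, 3): e=[318,50,14] → X
    (7,1)@(15, 3): e=[328,78,-24] → .
    (4,2)@(9, 5): e=[252,18,112] → X
    (7,2)@(15, 5): e=[282,102,-2] → .
    (3,3)@(7, 7): e=[196,14,172] → X
    (7,3)@(15, 7): e=[236,126,20] → X
    (8,3)@(17, 7): e=[246,154,-18] → .
    (2,4)@(5, 9): e=[140,10,232] → X
    (8,4)@(17, 9): e=[200,178,4] → X
    (9,4)@(19, 9): e=[210,206,-34] → .
    (1,5)@(3, 11): e=[84,6,292] → X
    (11,9)@(23, 19): e=[0,382,0] → X  [on edge]
  covered (48 px):
    . . . . . . . . . . . .
    . . . . . X X . . . . .
    . . . . X X X . . . . .
    . . . X X X X X . . . .
    . . X X X X X X X . . .
    . X X X X X X X X . . .
    X X X X X X X X X X . .
    . . X X X X X X X X . .
    . . . . . . . X X X X .
    . . . . . . . . . . . X
T3:
  2·area = 60
  edge (10, 8)→(0, 10): d=(-10,2) inclusive
  edge (0, 10)→(10, 2): d=(10,-8) inclusive
  edge (10, 2)→(10, 8): d=(0,6) inclusive
    (4,1)@(9, 3): e=[52,2,6] → X
    (5,1)@(11, 3): e=[48,18,-6] → .
    (3,2)@(7, 5): e=[36,6,18] → X
    (5,2)@(11, 5): e=[28,38,-6] → .
    (2,3)@(5, 7): e=[20,10,30] → X
    (5,3)@(11, 7): e=[8,58,-6] → .
    (7,3)@(15, 7): e=[0,90,-30] → .  [on edge]
    (1,4)@(3, 9): e=[4,14,42] → X
    (2,4)@(5, 9): e=[0,30,30] → X  [on edge]
    (3,4)@(7, 9): e=[-4,46,18] → .
    (4,4)@(9, 9): e=[-8,62,6] → .
    (1,5)@(3, 11): e=[-16,34,42] → .
  covered (8 px):
    . . . . . . . . . . . .
    . . . . X . . . . . . .
    . . . X X . . . . . . .
    . . X X X . . . . . . .
    . X X . . . . . . . . .
    . . . . . . . . . . . .
    . . . . . . . . . . . .
    . . . . . . . . . . . .
    . . . . . . . . . . . .
    . . . . . . . . . . . .
T4:
  2·area = 8
  edge (5, 11)→(2, 4): d=(-3,-7) inclusive
  edge (2, 4)→(4, 6): d=(2,2) inclusive
  edge (4, 6)→(5, 11): d=(1,5) inclusive
    (1,0)@(3, 1): e=[16,-8,0] → .  [on edge]
    (0,1)@(1, 3): e=[-4,0,12] → .  [on edge]
    (1,2)@(3, 5): e=[4,0,4] → X  [on edge]
    (2,2)@(5, 5): e=[18,-4,-6] → .
    (1,3)@(3, 7): e=[-2,4,6] → .
    (2,3)@(5, 7): e=[12,0,-4] → .  [on edge]
    (3,4)@(7, 9): e=[20,0,-12] → .  [on edge]
    (2,5)@(5, 11): e=[0,8,0] → X  [on edge]
    (3,5)@(7, 11): e=[14,4,-10] → .
    (4,5)@(9, 11): e=[28,0,-20] → .  [on edge]
    (2,6)@(5, 13): e=[-6,12,2] → .
    (5,6)@(11, 13): e=[36,0,-28] → .  [on edge]
    (6,7)@(13, 15): e=[44,0,-36] → .  [on edge]
    (7,8)@(15, 17): e=[52,0,-44] → .  [on edge]
    (8,9)@(17, 19): e=[60,0,-52] → .  [on edge]
  covered (2 px):
    . . . . . . . . . . . .
    . . . . . . . . . . . .
    . X . . . . . . . . . .
    . . . . . . . . . . . .
    . . . . . . . . . . . .
    . . X . . . . . . . . .
    . . . . . . . . . . . .
    . . . . . . . . . . . .
    . . . . . . . . . . . .
    . . . . . . . . . . . .

Final: 69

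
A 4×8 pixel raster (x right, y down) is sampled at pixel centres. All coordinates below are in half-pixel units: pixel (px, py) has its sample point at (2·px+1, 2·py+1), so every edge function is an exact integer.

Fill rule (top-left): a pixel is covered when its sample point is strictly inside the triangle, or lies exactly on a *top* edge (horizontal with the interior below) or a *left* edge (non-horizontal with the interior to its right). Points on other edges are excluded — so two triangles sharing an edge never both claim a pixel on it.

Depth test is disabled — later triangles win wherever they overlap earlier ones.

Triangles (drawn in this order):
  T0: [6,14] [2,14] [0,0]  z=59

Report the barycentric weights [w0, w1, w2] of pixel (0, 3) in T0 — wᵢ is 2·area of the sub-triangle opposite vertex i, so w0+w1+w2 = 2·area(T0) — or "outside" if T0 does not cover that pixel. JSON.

T0:
  2·area = 56
  edge (6, 14)→(2, 14): d=(-4,0) right/bottom  bias=-1
  edge (2, 14)→(0, 0): d=(-2,-14) top-left  bias=+0
  edge (0, 0)→(6, 14): d=(6,14) right/bottom  bias=-1
    (0,1)@(1, 3): e=[44,8,4] → #
    (1,1)@(3, 3): e=[44,36,-24] → ·
    (0,2)@(1, 5): e=[36,4,16] → #
    (1,2)@(3, 5): e=[36,32,-12] → ·
    (0,3)@(1, 7): e=[28,0,28] → #  [on edge]
    (1,3)@(3, 7): e=[28,28,0] → ·  [on edge]
    (0,4)@(1, 9): e=[20,-4,40] → ·
    (1,4)@(3, 9): e=[20,24,12] → #
    (2,4)@(5, 9): e=[20,52,-16] → ·
    (1,5)@(3, 11): e=[12,20,24] → #
    (2,5)@(5, 11): e=[12,48,-4] → ·
    (1,6)@(3, 13): e=[4,16,36] → #
  covered (7 px):
    · · · ·
    # · · ·
    # · · ·
    # · · ·
    · # · ·
    · # · ·
    · # # ·
    · · · ·

Answer: [0,28,28]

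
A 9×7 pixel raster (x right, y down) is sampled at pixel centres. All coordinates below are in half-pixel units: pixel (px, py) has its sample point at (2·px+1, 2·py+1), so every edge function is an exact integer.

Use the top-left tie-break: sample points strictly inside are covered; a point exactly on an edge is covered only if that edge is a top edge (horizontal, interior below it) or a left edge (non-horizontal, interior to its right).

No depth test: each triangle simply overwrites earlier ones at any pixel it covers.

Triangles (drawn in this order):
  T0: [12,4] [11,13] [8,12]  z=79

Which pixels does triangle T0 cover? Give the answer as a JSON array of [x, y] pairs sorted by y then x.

T0:
  2·area = 28
  edge (12, 4)→(11, 13): d=(-1,9) right/bottom  bias=-1
  edge (11, 13)→(8, 12): d=(-3,-1) top-left  bias=+0
  edge (8, 12)→(12, 4): d=(4,-8) top-left  bias=+0
    (5,3)@(11, 7): e=[6,18,4] → X
    (6,3)@(13, 7): e=[-12,20,20] → .
    (5,4)@(11, 9): e=[4,12,12] → X
    (6,4)@(13, 9): e=[-14,14,28] → .
    (2,5)@(5, 11): e=[56,0,-28] → .  [on edge]
    (4,5)@(9, 11): e=[20,4,4] → X
    (6,5)@(13, 11): e=[-16,8,36] → .
    (4,6)@(9, 13): e=[18,-2,12] → .
    (5,6)@(11, 13): e=[0,0,28] → .  [on edge]
  covered (4 px):
    . . . . . . . . .
    . . . . . . . . .
    . . . . . . . . .
    . . . . . X . . .
    . . . . . X . . .
    . . . . X X . . .
    . . . . . . . . .

Answer: [[5,3],[5,4],[4,5],[5,5]]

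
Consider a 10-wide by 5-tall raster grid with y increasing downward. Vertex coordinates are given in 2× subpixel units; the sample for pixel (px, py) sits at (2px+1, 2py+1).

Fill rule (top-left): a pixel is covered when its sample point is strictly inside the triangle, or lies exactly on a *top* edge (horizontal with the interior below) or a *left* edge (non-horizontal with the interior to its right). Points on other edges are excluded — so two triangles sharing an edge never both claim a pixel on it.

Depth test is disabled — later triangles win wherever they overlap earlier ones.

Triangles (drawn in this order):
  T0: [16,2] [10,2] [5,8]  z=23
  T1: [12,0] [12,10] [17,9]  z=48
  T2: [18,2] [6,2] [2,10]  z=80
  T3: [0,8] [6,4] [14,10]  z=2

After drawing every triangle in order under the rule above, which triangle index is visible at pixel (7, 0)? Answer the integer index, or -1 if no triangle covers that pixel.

T0:
  2·area = 36  (B↔C swapped to make it positive)
  edge (16, 2)→(5, 8): d=(-11,6) right/bottom  bias=-1
  edge (5, 8)→(10, 2): d=(5,-6) top-left  bias=+0
  edge (10, 2)→(16, 2): d=(6,0) top-left  bias=+0
    (5,1)@(11, 3): e=[19,11,6] → █
    (6,1)@(13, 3): e=[7,23,6] → █
    (7,1)@(15, 3): e=[-5,35,6] → ·
    (4,2)@(9, 5): e=[9,9,18] → █
    (5,2)@(11, 5): e=[-3,21,18] → ·
    (6,2)@(13, 5): e=[-15,33,18] → ·
    (4,3)@(9, 7): e=[-13,19,30] → ·
  covered (3 px):
    · · · · · · · · · ·
    · · · · · █ █ · · ·
    · · · · █ · · · · ·
    · · · · · · · · · ·
    · · · · · · · · · ·
T1:
  2·area = 50  (B↔C swapped to make it positive)
  edge (12, 0)→(17, 9): d=(5,9) right/bottom  bias=-1
  edge (17, 9)→(12, 10): d=(-5,1) right/bottom  bias=-1
  edge (12, 10)→(12, 0): d=(0,-10) top-left  bias=+0
    (6,1)@(13, 3): e=[6,34,10] → █
    (7,1)@(15, 3): e=[-12,32,30] → ·
    (6,2)@(13, 5): e=[16,24,10] → █
    (7,2)@(15, 5): e=[-2,22,30] → ·
    (6,3)@(13, 7): e=[26,14,10] → █
    (7,3)@(15, 7): e=[8,12,30] → █
    (8,3)@(17, 7): e=[-10,10,50] → ·
    (6,4)@(13, 9): e=[36,4,10] → █
    (8,4)@(17, 9): e=[0,0,50] → ·  [on edge]
  covered (6 px):
    · · · · · · · · · ·
    · · · · · · █ · · ·
    · · · · · · █ · · ·
    · · · · · · █ █ · ·
    · · · · · · █ █ · ·
T2:
  2·area = 96  (B↔C swapped to make it positive)
  edge (18, 2)→(2, 10): d=(-16,8) right/bottom  bias=-1
  edge (2, 10)→(6, 2): d=(4,-8) top-left  bias=+0
  edge (6, 2)→(18, 2): d=(12,0) top-left  bias=+0
    (3,1)@(7, 3): e=[72,12,12] → █
    (4,1)@(9, 3): e=[56,28,12] → █
    (5,1)@(11, 3): e=[40,44,12] → █
    (6,1)@(13, 3): e=[24,60,12] → █
    (7,1)@(15, 3): e=[8,76,12] → █
    (8,1)@(17, 3): e=[-8,92,12] → ·
    (2,2)@(5, 5): e=[56,4,36] → █
    (6,2)@(13, 5): e=[-8,68,36] → ·
    (7,2)@(15, 5): e=[-24,84,36] → ·
    (2,3)@(5, 7): e=[24,12,60] → █
    (4,3)@(9, 7): e=[-8,44,60] → ·
    (5,3)@(11, 7): e=[-24,60,60] → ·
  covered (12 px):
    · · · · · · · · · ·
    · · · █ █ █ █ █ · ·
    · · █ █ █ █ · · · ·
    · · █ █ · · · · · ·
    · █ · · · · · · · ·
T3:
  2·area = 68
  edge (0, 8)→(6, 4): d=(6,-4) top-left  bias=+0
  edge (6, 4)→(14, 10): d=(8,6) right/bottom  bias=-1
  edge (14, 10)→(0, 8): d=(-14,-2) top-left  bias=+0
    (2,2)@(5, 5): e=[2,14,52] → █
    (3,2)@(7, 5): e=[10,2,56] → █
    (4,2)@(9, 5): e=[18,-10,60] → ·
    (1,3)@(3, 7): e=[6,42,20] → █
    (4,3)@(9, 7): e=[30,6,32] → █
    (5,3)@(11, 7): e=[38,-6,36] → ·
    (1,4)@(3, 9): e=[18,58,-8] → ·
    (2,4)@(5, 9): e=[26,46,-4] → ·
    (3,4)@(7, 9): e=[34,34,0] → █  [on edge]
    (5,4)@(11, 9): e=[50,10,8] → █
    (6,4)@(13, 9): e=[58,-2,12] → ·
  covered (9 px):
    · · · · · · · · · ·
    · · · · · · · · · ·
    · · █ █ · · · · · ·
    · █ █ █ █ · · · · ·
    · · · █ █ █ · · · ·

Z-buffer (winner per pixel, '.' = empty):
  . . . . . . . . . .
  . . . 2 2 2 2 2 . .
  . . 3 3 2 2 1 . . .
  . 3 3 3 3 . 1 1 . .
  . 2 . 3 3 3 1 1 . .

Result: -1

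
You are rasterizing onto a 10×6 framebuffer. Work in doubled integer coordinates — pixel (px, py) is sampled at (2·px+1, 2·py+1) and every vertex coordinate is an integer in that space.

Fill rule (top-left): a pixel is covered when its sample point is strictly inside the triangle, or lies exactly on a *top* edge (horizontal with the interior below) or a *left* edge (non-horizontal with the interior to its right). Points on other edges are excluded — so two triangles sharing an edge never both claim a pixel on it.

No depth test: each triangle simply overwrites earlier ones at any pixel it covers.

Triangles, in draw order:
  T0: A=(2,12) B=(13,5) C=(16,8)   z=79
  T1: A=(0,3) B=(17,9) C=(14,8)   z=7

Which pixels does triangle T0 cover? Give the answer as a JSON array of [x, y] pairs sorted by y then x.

T0:
  2·area = 54
  edge (2, 12)→(13, 5): d=(11,-7) top-left  bias=+0
  edge (13, 5)→(16, 8): d=(3,3) right/bottom  bias=-1
  edge (16, 8)→(2, 12): d=(-14,4) right/bottom  bias=-1
    (4,0)@(9, 1): e=[-72,0,126] → ·  [on edge]
    (5,1)@(11, 3): e=[-36,0,90] → ·  [on edge]
    (6,2)@(13, 5): e=[0,0,54] → ·  [on edge]
    (5,3)@(11, 7): e=[8,12,34] → █
    (6,3)@(13, 7): e=[22,6,26] → █
    (7,3)@(15, 7): e=[36,0,18] → ·  [on edge]
    (3,4)@(7, 9): e=[2,30,22] → █
    (4,4)@(9, 9): e=[16,24,14] → █
    (6,4)@(13, 9): e=[44,12,-2] → ·
    (8,4)@(17, 9): e=[72,0,-18] → ·  [on edge]
    (2,5)@(5, 11): e=[10,42,2] → █
    (3,5)@(7, 11): e=[24,36,-6] → ·
    (9,5)@(19, 11): e=[108,0,-54] → ·  [on edge]
  covered (6 px):
    · · · · · · · · · ·
    · · · · · · · · · ·
    · · · · · · · · · ·
    · · · · · █ █ · · ·
    · · · █ █ █ · · · ·
    · · █ · · · · · · ·
T1:
  2·area = 1
  edge (0, 3)→(17, 9): d=(17,6) right/bottom  bias=-1
  edge (17, 9)→(14, 8): d=(-3,-1) top-left  bias=+0
  edge (14, 8)→(0, 3): d=(-14,-5) top-left  bias=+0
    (2,2)@(5, 5): e=[4,0,-3] → ·  [on edge]
    (5,3)@(11, 7): e=[2,0,-1] → ·  [on edge]
    (8,4)@(17, 9): e=[0,0,1] → ·  [on edge]
  covered (0 px):
    · · · · · · · · · ·
    · · · · · · · · · ·
    · · · · · · · · · ·
    · · · · · · · · · ·
    · · · · · · · · · ·
    · · · · · · · · · ·

Final: [[5,3],[6,3],[3,4],[4,4],[5,4],[2,5]]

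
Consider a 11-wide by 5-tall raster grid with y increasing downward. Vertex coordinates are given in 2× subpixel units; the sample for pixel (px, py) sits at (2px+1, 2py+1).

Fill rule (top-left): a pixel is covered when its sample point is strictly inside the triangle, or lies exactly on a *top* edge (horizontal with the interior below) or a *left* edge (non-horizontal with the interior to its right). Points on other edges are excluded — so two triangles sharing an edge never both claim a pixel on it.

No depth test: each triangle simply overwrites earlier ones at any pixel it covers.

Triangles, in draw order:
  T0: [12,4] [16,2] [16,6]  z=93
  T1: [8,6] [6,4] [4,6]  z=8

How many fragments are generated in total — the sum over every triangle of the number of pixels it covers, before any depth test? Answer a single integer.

T0:
  2·area = 16
  edge (12, 4)→(16, 2): d=(4,-2) top-left  bias=+0
  edge (16, 2)→(16, 6): d=(0,4) right/bottom  bias=-1
  edge (16, 6)→(12, 4): d=(-4,-2) top-left  bias=+0
    (7,1)@(15, 3): e=[2,4,10] → #
    (8,1)@(17, 3): e=[6,-4,14] → ·
    (7,2)@(15, 5): e=[10,4,2] → #
    (8,2)@(17, 5): e=[14,-4,6] → ·
    (7,3)@(15, 7): e=[18,4,-6] → ·
  covered (2 px):
    · · · · · · · · · · ·
    · · · · · · · # · · ·
    · · · · · · · # · · ·
    · · · · · · · · · · ·
    · · · · · · · · · · ·
T1:
  2·area = 8  (B↔C swapped to make it positive)
  edge (8, 6)→(4, 6): d=(-4,0) right/bottom  bias=-1
  edge (4, 6)→(6, 4): d=(2,-2) top-left  bias=+0
  edge (6, 4)→(8, 6): d=(2,2) right/bottom  bias=-1
    (1,0)@(3, 1): e=[20,-12,0] → ·  [on edge]
    (4,0)@(9, 1): e=[20,0,-12] → ·  [on edge]
    (2,1)@(5, 3): e=[12,-4,0] → ·  [on edge]
    (3,1)@(7, 3): e=[12,0,-4] → ·  [on edge]
    (2,2)@(5, 5): e=[4,0,4] → #  [on edge]
    (3,2)@(7, 5): e=[4,4,0] → ·  [on edge]
    (1,3)@(3, 7): e=[-4,0,12] → ·  [on edge]
    (2,3)@(5, 7): e=[-4,4,8] → ·
    (4,3)@(9, 7): e=[-4,12,0] → ·  [on edge]
    (0,4)@(1, 9): e=[-12,0,20] → ·  [on edge]
    (5,4)@(11, 9): e=[-12,20,0] → ·  [on edge]
  covered (1 px):
    · · · · · · · · · · ·
    · · · · · · · · · · ·
    · · # · · · · · · · ·
    · · · · · · · · · · ·
    · · · · · · · · · · ·

Answer: 3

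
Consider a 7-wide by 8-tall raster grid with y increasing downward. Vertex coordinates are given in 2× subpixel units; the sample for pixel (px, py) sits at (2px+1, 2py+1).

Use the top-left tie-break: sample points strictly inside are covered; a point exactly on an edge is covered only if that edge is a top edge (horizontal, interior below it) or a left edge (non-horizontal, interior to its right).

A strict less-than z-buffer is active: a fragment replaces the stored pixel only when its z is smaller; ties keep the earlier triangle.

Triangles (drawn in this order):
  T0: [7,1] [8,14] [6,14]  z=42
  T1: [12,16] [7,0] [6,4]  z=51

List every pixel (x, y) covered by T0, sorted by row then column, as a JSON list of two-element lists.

T0:
  2·area = 26
  edge (7, 1)→(8, 14): d=(1,13) right/bottom  bias=-1
  edge (8, 14)→(6, 14): d=(-2,0) right/bottom  bias=-1
  edge (6, 14)→(7, 1): d=(1,-13) top-left  bias=+0
    (3,0)@(7, 1): e=[0,26,0] → ·  [on edge]
    (3,1)@(7, 3): e=[2,22,2] → #
    (4,1)@(9, 3): e=[-24,22,28] → ·
    (3,2)@(7, 5): e=[4,18,4] → #
    (4,2)@(9, 5): e=[-22,18,30] → ·
    (3,3)@(7, 7): e=[6,14,6] → #
    (4,3)@(9, 7): e=[-20,14,32] → ·
    (3,4)@(7, 9): e=[8,10,8] → #
    (4,4)@(9, 9): e=[-18,10,34] → ·
    (3,5)@(7, 11): e=[10,6,10] → #
    (4,5)@(9, 11): e=[-16,6,36] → ·
    (3,6)@(7, 13): e=[12,2,12] → #
  covered (6 px):
    · · · · · · ·
    · · · # · · ·
    · · · # · · ·
    · · · # · · ·
    · · · # · · ·
    · · · # · · ·
    · · · # · · ·
    · · · · · · ·
T1:
  2·area = 36  (B↔C swapped to make it positive)
  edge (12, 16)→(6, 4): d=(-6,-12) top-left  bias=+0
  edge (6, 4)→(7, 0): d=(1,-4) top-left  bias=+0
  edge (7, 0)→(12, 16): d=(5,16) right/bottom  bias=-1
    (3,0)@(7, 1): e=[30,1,5] → #
    (4,0)@(9, 1): e=[54,9,-27] → ·
    (3,1)@(7, 3): e=[18,3,15] → #
    (4,1)@(9, 3): e=[42,11,-17] → ·
    (3,2)@(7, 5): e=[6,5,25] → #
    (4,2)@(9, 5): e=[30,13,-7] → ·
    (3,3)@(7, 7): e=[-6,7,35] → ·
    (4,3)@(9, 7): e=[18,15,3] → #
    (5,3)@(11, 7): e=[42,23,-29] → ·
    (4,4)@(9, 9): e=[6,17,13] → #
    (5,4)@(11, 9): e=[30,25,-19] → ·
    (4,5)@(9, 11): e=[-6,19,23] → ·
  covered (6 px):
    · · · # · · ·
    · · · # · · ·
    · · · # · · ·
    · · · · # · ·
    · · · · # · ·
    · · · · · · ·
    · · · · · # ·
    · · · · · · ·

Result: [[3,1],[3,2],[3,3],[3,4],[3,5],[3,6]]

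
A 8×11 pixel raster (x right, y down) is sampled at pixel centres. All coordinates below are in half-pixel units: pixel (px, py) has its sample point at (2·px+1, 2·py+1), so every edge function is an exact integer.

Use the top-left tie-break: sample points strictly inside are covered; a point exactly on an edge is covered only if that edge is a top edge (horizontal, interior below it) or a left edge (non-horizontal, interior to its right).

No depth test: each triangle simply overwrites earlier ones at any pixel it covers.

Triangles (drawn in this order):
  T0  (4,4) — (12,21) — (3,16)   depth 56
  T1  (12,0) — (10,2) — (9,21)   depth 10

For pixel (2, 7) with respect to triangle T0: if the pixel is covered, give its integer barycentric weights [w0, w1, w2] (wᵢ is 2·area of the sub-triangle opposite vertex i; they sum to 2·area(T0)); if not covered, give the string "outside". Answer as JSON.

T0:
  2·area = 113
  edge (4, 4)→(12, 21): d=(8,17) right/bottom  bias=-1
  edge (12, 21)→(3, 16): d=(-9,-5) top-left  bias=+0
  edge (3, 16)→(4, 4): d=(1,-12) top-left  bias=+0
    (2,3)@(5, 7): e=[7,91,15] → █
    (3,3)@(7, 7): e=[-27,101,39] → ·
    (2,4)@(5, 9): e=[23,73,17] → █
    (3,4)@(7, 9): e=[-11,83,41] → ·
    (2,5)@(5, 11): e=[39,55,19] → █
    (3,5)@(7, 11): e=[5,65,43] → █
    (4,5)@(9, 11): e=[-29,75,67] → ·
    (2,6)@(5, 13): e=[55,37,21] → █
    (4,6)@(9, 13): e=[-13,57,69] → ·
    (2,7)@(5, 15): e=[71,19,23] → █
    (4,7)@(9, 15): e=[3,39,71] → █
    (5,7)@(11, 15): e=[-31,49,95] → ·
  covered (14 px):
    · · · · · · · ·
    · · · · · · · ·
    · · · · · · · ·
    · · █ · · · · ·
    · · █ · · · · ·
    · · █ █ · · · ·
    · · █ █ · · · ·
    · · █ █ █ · · ·
    · · █ █ █ · · ·
    · · · · █ █ · ·
    · · · · · · · ·
T1:
  2·area = 36  (B↔C swapped to make it positive)
  edge (12, 0)→(9, 21): d=(-3,21) right/bottom  bias=-1
  edge (9, 21)→(10, 2): d=(1,-19) top-left  bias=+0
  edge (10, 2)→(12, 0): d=(2,-2) top-left  bias=+0
    (5,0)@(11, 1): e=[18,18,0] → █  [on edge]
    (6,0)@(13, 1): e=[-24,56,4] → ·
    (4,1)@(9, 3): e=[54,-18,0] → ·  [on edge]
    (5,1)@(11, 3): e=[12,20,4] → █
    (6,1)@(13, 3): e=[-30,58,8] → ·
    (3,2)@(7, 5): e=[90,-54,0] → ·  [on edge]
    (5,2)@(11, 5): e=[6,22,8] → █
    (6,2)@(13, 5): e=[-36,60,12] → ·
    (2,3)@(5, 7): e=[126,-90,0] → ·  [on edge]
    (5,3)@(11, 7): e=[0,24,12] → ·  [on edge]
    (1,4)@(3, 9): e=[162,-126,0] → ·  [on edge]
    (0,5)@(1, 11): e=[198,-162,0] → ·  [on edge]
    (4,10)@(9, 21): e=[0,0,36] → ·  [on edge]
  covered (3 px):
    · · · · · █ · ·
    · · · · · █ · ·
    · · · · · █ · ·
    · · · · · · · ·
    · · · · · · · ·
    · · · · · · · ·
    · · · · · · · ·
    · · · · · · · ·
    · · · · · · · ·
    · · · · · · · ·
    · · · · · · · ·

Result: [19,23,71]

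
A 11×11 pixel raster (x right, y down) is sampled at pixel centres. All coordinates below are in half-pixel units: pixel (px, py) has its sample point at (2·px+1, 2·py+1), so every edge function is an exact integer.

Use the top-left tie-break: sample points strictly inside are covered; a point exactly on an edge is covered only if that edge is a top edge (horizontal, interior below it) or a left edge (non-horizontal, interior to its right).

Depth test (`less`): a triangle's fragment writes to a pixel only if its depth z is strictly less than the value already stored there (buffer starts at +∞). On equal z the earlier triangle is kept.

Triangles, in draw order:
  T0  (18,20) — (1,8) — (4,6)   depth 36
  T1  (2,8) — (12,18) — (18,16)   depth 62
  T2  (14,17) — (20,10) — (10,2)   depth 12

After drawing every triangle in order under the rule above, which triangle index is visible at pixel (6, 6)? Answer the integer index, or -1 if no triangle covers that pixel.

T0:
  2·area = 70
  edge (18, 20)→(1, 8): d=(-17,-12) top-left  bias=+0
  edge (1, 8)→(4, 6): d=(3,-2) top-left  bias=+0
  edge (4, 6)→(18, 20): d=(14,14) right/bottom  bias=-1
    (0,1)@(1, 3): e=[85,-15,0] → ·  [on edge]
    (1,2)@(3, 5): e=[75,-5,0] → ·  [on edge]
    (1,3)@(3, 7): e=[41,1,28] → #
    (2,3)@(5, 7): e=[65,5,0] → ·  [on edge]
    (1,4)@(3, 9): e=[7,7,56] → #
    (2,4)@(5, 9): e=[31,11,28] → #
    (3,4)@(7, 9): e=[55,15,0] → ·  [on edge]
    (1,5)@(3, 11): e=[-27,13,84] → ·
    (2,5)@(5, 11): e=[-3,17,56] → ·
    (3,5)@(7, 11): e=[21,21,28] → #
    (4,5)@(9, 11): e=[45,25,0] → ·  [on edge]
    (3,6)@(7, 13): e=[-13,27,56] → ·
    (5,6)@(11, 13): e=[35,35,0] → ·  [on edge]
    (6,7)@(13, 15): e=[25,45,0] → ·  [on edge]
    (7,8)@(15, 17): e=[15,55,0] → ·  [on edge]
    (8,9)@(17, 19): e=[5,65,0] → ·  [on edge]
    (9,10)@(19, 21): e=[-5,75,0] → ·  [on edge]
  covered (6 px):
    · · · · · · · · · · ·
    · · · · · · · · · · ·
    · · · · · · · · · · ·
    · # · · · · · · · · ·
    · # # · · · · · · · ·
    · · · # · · · · · · ·
    · · · · # · · · · · ·
    · · · · · # · · · · ·
    · · · · · · · · · · ·
    · · · · · · · · · · ·
    · · · · · · · · · · ·
T1:
  2·area = 80  (B↔C swapped to make it positive)
  edge (2, 8)→(18, 16): d=(16,8) right/bottom  bias=-1
  edge (18, 16)→(12, 18): d=(-6,2) right/bottom  bias=-1
  edge (12, 18)→(2, 8): d=(-10,-10) top-left  bias=+0
    (0,3)@(1, 7): e=[-8,88,0] → ·  [on edge]
    (1,4)@(3, 9): e=[8,72,0] → #  [on edge]
    (2,4)@(5, 9): e=[-8,68,20] → ·
    (1,5)@(3, 11): e=[40,60,-20] → ·
    (2,5)@(5, 11): e=[24,56,0] → #  [on edge]
    (3,5)@(7, 11): e=[8,52,20] → #
    (4,5)@(9, 11): e=[-8,48,40] → ·
    (2,6)@(5, 13): e=[56,44,-20] → ·
    (3,6)@(7, 13): e=[40,40,0] → #  [on edge]
    (4,6)@(9, 13): e=[24,36,20] → #
    (5,6)@(11, 13): e=[8,32,40] → #
    (6,6)@(13, 13): e=[-8,28,60] → ·
    (4,7)@(9, 15): e=[56,24,0] → #  [on edge]
    (10,7)@(21, 15): e=[-40,0,120] → ·  [on edge]
    (5,8)@(11, 17): e=[72,8,0] → #  [on edge]
    (7,8)@(15, 17): e=[40,0,40] → ·  [on edge]
    (4,9)@(9, 19): e=[120,0,-40] → ·  [on edge]
    (6,9)@(13, 19): e=[88,-8,0] → ·  [on edge]
    (1,10)@(3, 21): e=[200,0,-120] → ·  [on edge]
    (7,10)@(15, 21): e=[104,-24,0] → ·  [on edge]
  covered (12 px):
    · · · · · · · · · · ·
    · · · · · · · · · · ·
    · · · · · · · · · · ·
    · · · · · · · · · · ·
    · # · · · · · · · · ·
    · · # # · · · · · · ·
    · · · # # # · · · · ·
    · · · · # # # # · · ·
    · · · · · # # · · · ·
    · · · · · · · · · · ·
    · · · · · · · · · · ·
T2:
  2·area = 118  (B↔C swapped to make it positive)
  edge (14, 17)→(10, 2): d=(-4,-15) top-left  bias=+0
  edge (10, 2)→(20, 10): d=(10,8) right/bottom  bias=-1
  edge (20, 10)→(14, 17): d=(-6,7) right/bottom  bias=-1
    (5,1)@(11, 3): e=[11,2,105] → #
    (6,1)@(13, 3): e=[41,-14,91] → ·
    (5,2)@(11, 5): e=[3,22,93] → #
    (6,2)@(13, 5): e=[33,6,79] → #
    (7,2)@(15, 5): e=[63,-10,65] → ·
    (5,3)@(11, 7): e=[-5,42,81] → ·
    (6,3)@(13, 7): e=[25,26,67] → #
    (7,3)@(15, 7): e=[55,10,53] → #
    (8,3)@(17, 7): e=[85,-6,39] → ·
    (6,4)@(13, 9): e=[17,46,55] → #
    (8,4)@(17, 9): e=[77,14,27] → #
    (9,4)@(19, 9): e=[107,-2,13] → ·
  covered (16 px):
    · · · · · · · · · · ·
    · · · · · # · · · · ·
    · · · · · # # · · · ·
    · · · · · · # # · · ·
    · · · · · · # # # · ·
    · · · · · · # # # # ·
    · · · · · · # # # · ·
    · · · · · · · # · · ·
    · · · · · · · · · · ·
    · · · · · · · · · · ·
    · · · · · · · · · · ·

Z-buffer (winner per pixel, '.' = empty):
  . . . . . . . . . . .
  . . . . . 2 . . . . .
  . . . . . 2 2 . . . .
  . 0 . . . . 2 2 . . .
  . 0 0 . . . 2 2 2 . .
  . . 1 0 . . 2 2 2 2 .
  . . . 1 0 1 2 2 2 . .
  . . . . 1 0 1 2 . . .
  . . . . . 1 1 . . . .
  . . . . . . . . . . .
  . . . . . . . . . . .

Answer: 2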